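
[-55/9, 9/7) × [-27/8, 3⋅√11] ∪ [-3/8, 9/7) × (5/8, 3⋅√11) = [-55/9, 9/7) × [-27/8, 3⋅√11]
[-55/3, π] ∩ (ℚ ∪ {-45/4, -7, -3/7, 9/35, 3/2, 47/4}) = ℚ ∩ [-55/3, π]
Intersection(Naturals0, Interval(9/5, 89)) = Range(2, 90, 1)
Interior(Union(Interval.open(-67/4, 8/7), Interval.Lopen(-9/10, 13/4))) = Interval.open(-67/4, 13/4)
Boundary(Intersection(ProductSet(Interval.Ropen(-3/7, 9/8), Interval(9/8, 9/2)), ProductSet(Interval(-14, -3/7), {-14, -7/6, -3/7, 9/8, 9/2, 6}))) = ProductSet({-3/7}, {9/8, 9/2})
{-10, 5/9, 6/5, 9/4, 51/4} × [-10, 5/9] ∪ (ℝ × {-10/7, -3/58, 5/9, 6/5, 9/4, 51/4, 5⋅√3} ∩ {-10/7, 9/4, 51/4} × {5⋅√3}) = ({-10/7, 9/4, 51/4} × {5⋅√3}) ∪ ({-10, 5/9, 6/5, 9/4, 51/4} × [-10, 5/9])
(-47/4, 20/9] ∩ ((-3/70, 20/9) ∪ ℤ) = {-11, -10, …, 2} ∪ (-3/70, 20/9)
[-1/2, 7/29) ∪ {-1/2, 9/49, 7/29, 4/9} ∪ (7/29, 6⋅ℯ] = [-1/2, 6⋅ℯ]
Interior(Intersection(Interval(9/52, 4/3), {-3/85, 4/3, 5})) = EmptySet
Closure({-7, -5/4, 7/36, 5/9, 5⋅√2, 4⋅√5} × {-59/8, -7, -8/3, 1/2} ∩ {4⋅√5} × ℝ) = {4⋅√5} × {-59/8, -7, -8/3, 1/2}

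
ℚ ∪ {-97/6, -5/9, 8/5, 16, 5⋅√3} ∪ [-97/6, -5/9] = ℚ ∪ [-97/6, -5/9] ∪ {5⋅√3}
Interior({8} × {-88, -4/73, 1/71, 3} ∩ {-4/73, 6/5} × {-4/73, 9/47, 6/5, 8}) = ∅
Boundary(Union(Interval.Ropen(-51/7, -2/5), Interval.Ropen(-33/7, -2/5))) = {-51/7, -2/5}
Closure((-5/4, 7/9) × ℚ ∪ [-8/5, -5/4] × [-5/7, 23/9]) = ([-5/4, 7/9] × ℝ) ∪ ([-8/5, -5/4] × [-5/7, 23/9])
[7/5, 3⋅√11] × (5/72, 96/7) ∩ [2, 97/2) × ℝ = [2, 3⋅√11] × (5/72, 96/7)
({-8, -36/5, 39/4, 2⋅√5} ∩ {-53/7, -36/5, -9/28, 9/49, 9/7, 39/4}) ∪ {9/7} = {-36/5, 9/7, 39/4}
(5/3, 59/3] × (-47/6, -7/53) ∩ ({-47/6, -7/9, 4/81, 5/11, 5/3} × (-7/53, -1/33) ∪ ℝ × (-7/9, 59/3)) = (5/3, 59/3] × (-7/9, -7/53)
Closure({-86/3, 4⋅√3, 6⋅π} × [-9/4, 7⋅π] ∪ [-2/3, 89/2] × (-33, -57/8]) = ([-2/3, 89/2] × [-33, -57/8]) ∪ ({-86/3, 4⋅√3, 6⋅π} × [-9/4, 7⋅π])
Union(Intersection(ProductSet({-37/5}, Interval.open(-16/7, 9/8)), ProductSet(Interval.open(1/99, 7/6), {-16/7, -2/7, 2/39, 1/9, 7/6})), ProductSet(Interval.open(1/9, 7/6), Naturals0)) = ProductSet(Interval.open(1/9, 7/6), Naturals0)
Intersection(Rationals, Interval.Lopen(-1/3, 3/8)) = Intersection(Interval.Lopen(-1/3, 3/8), Rationals)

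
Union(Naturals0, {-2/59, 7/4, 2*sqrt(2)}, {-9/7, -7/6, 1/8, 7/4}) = Union({-9/7, -7/6, -2/59, 1/8, 7/4, 2*sqrt(2)}, Naturals0)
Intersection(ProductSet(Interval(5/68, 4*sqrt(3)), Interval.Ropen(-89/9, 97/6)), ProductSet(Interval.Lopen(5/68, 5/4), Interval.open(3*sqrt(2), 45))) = ProductSet(Interval.Lopen(5/68, 5/4), Interval.open(3*sqrt(2), 97/6))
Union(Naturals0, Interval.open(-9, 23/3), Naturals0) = Union(Interval.open(-9, 23/3), Naturals0)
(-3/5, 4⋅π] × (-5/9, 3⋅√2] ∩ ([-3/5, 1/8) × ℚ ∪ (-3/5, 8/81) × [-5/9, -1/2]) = ((-3/5, 8/81) × (-5/9, -1/2]) ∪ ((-3/5, 1/8) × (ℚ ∩ (-5/9, 3⋅√2]))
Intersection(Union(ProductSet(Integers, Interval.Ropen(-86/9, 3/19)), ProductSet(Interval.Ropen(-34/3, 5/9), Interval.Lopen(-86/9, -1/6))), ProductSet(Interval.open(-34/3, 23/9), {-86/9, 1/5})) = ProductSet(Range(-11, 3, 1), {-86/9})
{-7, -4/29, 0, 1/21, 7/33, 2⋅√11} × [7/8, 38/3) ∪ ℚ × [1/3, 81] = (ℚ × [1/3, 81]) ∪ ({-7, -4/29, 0, 1/21, 7/33, 2⋅√11} × [7/8, 38/3))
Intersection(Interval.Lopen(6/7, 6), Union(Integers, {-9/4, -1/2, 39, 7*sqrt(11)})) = Range(1, 7, 1)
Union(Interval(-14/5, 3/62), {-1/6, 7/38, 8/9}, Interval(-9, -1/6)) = Union({7/38, 8/9}, Interval(-9, 3/62))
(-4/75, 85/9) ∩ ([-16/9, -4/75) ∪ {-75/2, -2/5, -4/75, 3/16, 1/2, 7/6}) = {3/16, 1/2, 7/6}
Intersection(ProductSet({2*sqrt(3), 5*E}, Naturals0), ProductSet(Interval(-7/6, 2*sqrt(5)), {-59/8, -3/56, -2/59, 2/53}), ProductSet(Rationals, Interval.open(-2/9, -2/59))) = EmptySet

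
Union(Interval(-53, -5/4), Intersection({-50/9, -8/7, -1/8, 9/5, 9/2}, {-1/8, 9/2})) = Union({-1/8, 9/2}, Interval(-53, -5/4))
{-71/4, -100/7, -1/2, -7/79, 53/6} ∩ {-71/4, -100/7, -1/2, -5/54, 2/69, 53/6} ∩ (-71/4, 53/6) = {-100/7, -1/2}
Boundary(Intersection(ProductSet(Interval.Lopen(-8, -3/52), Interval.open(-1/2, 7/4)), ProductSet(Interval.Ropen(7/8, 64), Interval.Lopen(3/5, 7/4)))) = EmptySet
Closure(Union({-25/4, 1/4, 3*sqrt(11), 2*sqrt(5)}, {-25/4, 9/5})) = {-25/4, 1/4, 9/5, 3*sqrt(11), 2*sqrt(5)}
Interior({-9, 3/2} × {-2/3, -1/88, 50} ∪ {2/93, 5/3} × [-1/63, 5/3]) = ∅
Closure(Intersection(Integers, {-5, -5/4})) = {-5}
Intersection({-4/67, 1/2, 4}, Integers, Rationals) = {4}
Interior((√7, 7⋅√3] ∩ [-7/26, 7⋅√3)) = (√7, 7⋅√3)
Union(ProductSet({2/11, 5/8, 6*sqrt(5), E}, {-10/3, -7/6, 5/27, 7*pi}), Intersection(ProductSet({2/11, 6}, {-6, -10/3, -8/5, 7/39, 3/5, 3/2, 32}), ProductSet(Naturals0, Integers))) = Union(ProductSet({6}, {-6, 32}), ProductSet({2/11, 5/8, 6*sqrt(5), E}, {-10/3, -7/6, 5/27, 7*pi}))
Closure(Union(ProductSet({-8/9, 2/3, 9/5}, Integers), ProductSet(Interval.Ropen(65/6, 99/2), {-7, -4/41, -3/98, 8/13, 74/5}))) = Union(ProductSet({-8/9, 2/3, 9/5}, Integers), ProductSet(Interval(65/6, 99/2), {-7, -4/41, -3/98, 8/13, 74/5}))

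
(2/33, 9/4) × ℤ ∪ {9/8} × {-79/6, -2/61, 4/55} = ({9/8} × {-79/6, -2/61, 4/55}) ∪ ((2/33, 9/4) × ℤ)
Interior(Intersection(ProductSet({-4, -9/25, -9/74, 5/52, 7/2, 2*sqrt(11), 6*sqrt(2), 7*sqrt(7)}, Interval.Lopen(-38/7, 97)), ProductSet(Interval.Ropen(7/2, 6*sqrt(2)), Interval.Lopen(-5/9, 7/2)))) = EmptySet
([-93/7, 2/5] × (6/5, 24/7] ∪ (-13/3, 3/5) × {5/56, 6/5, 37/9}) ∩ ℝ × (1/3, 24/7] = ((-13/3, 3/5) × {6/5}) ∪ ([-93/7, 2/5] × (6/5, 24/7])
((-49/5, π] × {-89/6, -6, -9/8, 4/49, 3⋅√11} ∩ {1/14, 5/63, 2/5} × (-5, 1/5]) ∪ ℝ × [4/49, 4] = (ℝ × [4/49, 4]) ∪ ({1/14, 5/63, 2/5} × {-9/8, 4/49})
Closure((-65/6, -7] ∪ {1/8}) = [-65/6, -7] ∪ {1/8}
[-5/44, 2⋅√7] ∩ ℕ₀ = {0, 1, …, 5}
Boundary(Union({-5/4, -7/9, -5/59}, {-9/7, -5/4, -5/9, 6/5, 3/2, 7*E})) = {-9/7, -5/4, -7/9, -5/9, -5/59, 6/5, 3/2, 7*E}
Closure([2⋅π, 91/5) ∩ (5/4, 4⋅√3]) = [2⋅π, 4⋅√3]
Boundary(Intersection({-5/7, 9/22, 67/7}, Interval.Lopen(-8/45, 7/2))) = {9/22}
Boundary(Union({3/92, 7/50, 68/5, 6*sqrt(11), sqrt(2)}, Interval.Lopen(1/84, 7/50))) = {1/84, 7/50, 68/5, 6*sqrt(11), sqrt(2)}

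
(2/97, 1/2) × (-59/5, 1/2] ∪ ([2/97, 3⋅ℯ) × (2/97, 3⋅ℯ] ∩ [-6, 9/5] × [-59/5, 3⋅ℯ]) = ((2/97, 1/2) × (-59/5, 1/2]) ∪ ([2/97, 9/5] × (2/97, 3⋅ℯ])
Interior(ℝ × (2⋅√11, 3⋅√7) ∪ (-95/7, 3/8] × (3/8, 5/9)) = ((-95/7, 3/8) × (3/8, 5/9)) ∪ (ℝ × (2⋅√11, 3⋅√7))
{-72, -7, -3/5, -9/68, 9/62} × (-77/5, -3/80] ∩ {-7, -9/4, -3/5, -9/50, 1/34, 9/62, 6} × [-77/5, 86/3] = {-7, -3/5, 9/62} × (-77/5, -3/80]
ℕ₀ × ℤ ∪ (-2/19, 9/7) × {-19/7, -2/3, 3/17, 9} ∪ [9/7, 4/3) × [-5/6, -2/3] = (ℕ₀ × ℤ) ∪ ((-2/19, 9/7) × {-19/7, -2/3, 3/17, 9}) ∪ ([9/7, 4/3) × [-5/6, -2/3])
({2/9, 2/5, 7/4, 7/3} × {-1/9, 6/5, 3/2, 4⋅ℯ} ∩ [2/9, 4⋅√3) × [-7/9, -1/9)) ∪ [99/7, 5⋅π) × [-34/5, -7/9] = [99/7, 5⋅π) × [-34/5, -7/9]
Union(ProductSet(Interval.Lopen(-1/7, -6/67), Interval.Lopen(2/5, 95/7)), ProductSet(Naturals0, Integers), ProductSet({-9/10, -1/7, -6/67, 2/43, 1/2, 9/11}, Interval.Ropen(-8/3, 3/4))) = Union(ProductSet({-9/10, -1/7, -6/67, 2/43, 1/2, 9/11}, Interval.Ropen(-8/3, 3/4)), ProductSet(Interval.Lopen(-1/7, -6/67), Interval.Lopen(2/5, 95/7)), ProductSet(Naturals0, Integers))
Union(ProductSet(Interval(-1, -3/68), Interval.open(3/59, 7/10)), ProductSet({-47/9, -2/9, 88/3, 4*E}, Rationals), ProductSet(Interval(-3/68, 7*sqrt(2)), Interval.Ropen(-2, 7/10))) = Union(ProductSet({-47/9, -2/9, 88/3, 4*E}, Rationals), ProductSet(Interval(-1, -3/68), Interval.open(3/59, 7/10)), ProductSet(Interval(-3/68, 7*sqrt(2)), Interval.Ropen(-2, 7/10)))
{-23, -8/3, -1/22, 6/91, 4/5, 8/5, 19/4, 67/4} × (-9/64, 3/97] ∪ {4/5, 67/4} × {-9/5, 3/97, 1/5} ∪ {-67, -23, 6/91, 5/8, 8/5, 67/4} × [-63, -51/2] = ({4/5, 67/4} × {-9/5, 3/97, 1/5}) ∪ ({-67, -23, 6/91, 5/8, 8/5, 67/4} × [-63, -51/2]) ∪ ({-23, -8/3, -1/22, 6/91, 4/5, 8/5, 19/4, 67/4} × (-9/64, 3/97])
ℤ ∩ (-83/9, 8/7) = {-9, -8, …, 1}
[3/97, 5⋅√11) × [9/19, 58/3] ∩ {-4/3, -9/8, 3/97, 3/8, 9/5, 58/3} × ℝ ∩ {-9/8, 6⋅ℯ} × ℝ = ∅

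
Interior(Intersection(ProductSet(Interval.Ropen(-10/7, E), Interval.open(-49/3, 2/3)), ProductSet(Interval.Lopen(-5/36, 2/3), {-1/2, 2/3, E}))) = EmptySet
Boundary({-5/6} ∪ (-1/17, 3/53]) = {-5/6, -1/17, 3/53}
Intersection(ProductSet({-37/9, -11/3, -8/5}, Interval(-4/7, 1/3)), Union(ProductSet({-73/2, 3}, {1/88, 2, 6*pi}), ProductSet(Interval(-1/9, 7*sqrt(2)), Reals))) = EmptySet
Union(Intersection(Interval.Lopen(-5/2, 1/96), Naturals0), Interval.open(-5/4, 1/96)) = Union(Interval.open(-5/4, 1/96), Range(0, 1, 1))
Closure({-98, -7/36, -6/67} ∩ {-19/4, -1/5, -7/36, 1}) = {-7/36}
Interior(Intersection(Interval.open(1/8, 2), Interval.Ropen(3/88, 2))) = Interval.open(1/8, 2)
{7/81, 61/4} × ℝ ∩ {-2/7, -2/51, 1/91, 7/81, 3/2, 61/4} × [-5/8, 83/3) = {7/81, 61/4} × [-5/8, 83/3)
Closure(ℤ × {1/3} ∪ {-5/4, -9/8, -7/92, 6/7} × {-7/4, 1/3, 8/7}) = (ℤ × {1/3}) ∪ ({-5/4, -9/8, -7/92, 6/7} × {-7/4, 1/3, 8/7})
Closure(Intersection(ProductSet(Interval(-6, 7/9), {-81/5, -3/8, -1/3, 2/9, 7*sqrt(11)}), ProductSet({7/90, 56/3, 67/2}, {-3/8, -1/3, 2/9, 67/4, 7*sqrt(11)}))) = ProductSet({7/90}, {-3/8, -1/3, 2/9, 7*sqrt(11)})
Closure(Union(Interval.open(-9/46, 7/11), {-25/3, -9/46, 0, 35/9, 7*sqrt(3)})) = Union({-25/3, 35/9, 7*sqrt(3)}, Interval(-9/46, 7/11))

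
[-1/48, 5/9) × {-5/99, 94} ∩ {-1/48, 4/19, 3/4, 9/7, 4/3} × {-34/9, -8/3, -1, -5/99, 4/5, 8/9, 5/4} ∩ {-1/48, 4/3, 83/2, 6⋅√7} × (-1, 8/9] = {-1/48} × {-5/99}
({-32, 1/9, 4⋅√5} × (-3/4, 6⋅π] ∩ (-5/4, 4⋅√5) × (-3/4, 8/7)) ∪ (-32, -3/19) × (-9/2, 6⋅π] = ({1/9} × (-3/4, 8/7)) ∪ ((-32, -3/19) × (-9/2, 6⋅π])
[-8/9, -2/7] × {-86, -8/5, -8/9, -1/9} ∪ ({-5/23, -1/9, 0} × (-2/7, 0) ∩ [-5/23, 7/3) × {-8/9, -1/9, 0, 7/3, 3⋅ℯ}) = ({-5/23, -1/9, 0} × {-1/9}) ∪ ([-8/9, -2/7] × {-86, -8/5, -8/9, -1/9})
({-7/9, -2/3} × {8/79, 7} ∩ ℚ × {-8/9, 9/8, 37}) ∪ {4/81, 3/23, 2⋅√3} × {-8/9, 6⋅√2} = {4/81, 3/23, 2⋅√3} × {-8/9, 6⋅√2}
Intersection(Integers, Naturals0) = Naturals0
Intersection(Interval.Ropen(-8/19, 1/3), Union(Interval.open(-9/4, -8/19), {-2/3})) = EmptySet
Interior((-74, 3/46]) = (-74, 3/46)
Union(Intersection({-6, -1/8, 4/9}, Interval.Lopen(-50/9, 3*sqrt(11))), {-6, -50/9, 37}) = {-6, -50/9, -1/8, 4/9, 37}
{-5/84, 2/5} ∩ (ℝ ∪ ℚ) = {-5/84, 2/5}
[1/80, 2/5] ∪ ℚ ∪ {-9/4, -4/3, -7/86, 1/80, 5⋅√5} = ℚ ∪ [1/80, 2/5] ∪ {5⋅√5}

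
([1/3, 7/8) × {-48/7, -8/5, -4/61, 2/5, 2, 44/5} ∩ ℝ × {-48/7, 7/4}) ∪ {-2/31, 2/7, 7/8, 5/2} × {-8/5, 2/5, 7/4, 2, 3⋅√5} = ([1/3, 7/8) × {-48/7}) ∪ ({-2/31, 2/7, 7/8, 5/2} × {-8/5, 2/5, 7/4, 2, 3⋅√5})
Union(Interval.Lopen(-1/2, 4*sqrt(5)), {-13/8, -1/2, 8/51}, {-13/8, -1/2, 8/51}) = Union({-13/8}, Interval(-1/2, 4*sqrt(5)))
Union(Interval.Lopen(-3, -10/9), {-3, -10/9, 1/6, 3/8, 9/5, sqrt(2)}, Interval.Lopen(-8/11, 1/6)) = Union({3/8, 9/5, sqrt(2)}, Interval(-3, -10/9), Interval.Lopen(-8/11, 1/6))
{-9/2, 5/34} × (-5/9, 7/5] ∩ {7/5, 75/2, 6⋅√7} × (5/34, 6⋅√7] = ∅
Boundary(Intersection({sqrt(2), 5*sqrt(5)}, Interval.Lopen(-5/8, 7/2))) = {sqrt(2)}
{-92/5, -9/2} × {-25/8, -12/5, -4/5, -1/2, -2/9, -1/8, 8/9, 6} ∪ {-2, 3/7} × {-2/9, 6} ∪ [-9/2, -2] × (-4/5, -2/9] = ({-2, 3/7} × {-2/9, 6}) ∪ ([-9/2, -2] × (-4/5, -2/9]) ∪ ({-92/5, -9/2} × {-25/8, -12/5, -4/5, -1/2, -2/9, -1/8, 8/9, 6})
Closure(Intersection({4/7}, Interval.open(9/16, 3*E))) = {4/7}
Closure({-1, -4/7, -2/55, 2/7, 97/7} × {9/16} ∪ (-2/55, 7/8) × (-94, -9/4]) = ({-2/55, 7/8} × [-94, -9/4]) ∪ ({-1, -4/7, -2/55, 2/7, 97/7} × {9/16}) ∪ ([-2/55, 7/8] × {-94, -9/4}) ∪ ((-2/55, 7/8) × (-94, -9/4])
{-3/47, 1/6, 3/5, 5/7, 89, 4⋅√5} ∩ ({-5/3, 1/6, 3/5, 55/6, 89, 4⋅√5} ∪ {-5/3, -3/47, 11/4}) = {-3/47, 1/6, 3/5, 89, 4⋅√5}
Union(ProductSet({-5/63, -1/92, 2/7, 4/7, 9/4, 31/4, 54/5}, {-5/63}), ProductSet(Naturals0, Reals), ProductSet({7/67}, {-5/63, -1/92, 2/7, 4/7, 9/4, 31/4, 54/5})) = Union(ProductSet({7/67}, {-5/63, -1/92, 2/7, 4/7, 9/4, 31/4, 54/5}), ProductSet({-5/63, -1/92, 2/7, 4/7, 9/4, 31/4, 54/5}, {-5/63}), ProductSet(Naturals0, Reals))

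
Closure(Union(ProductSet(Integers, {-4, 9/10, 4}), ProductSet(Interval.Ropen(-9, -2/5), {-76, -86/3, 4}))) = Union(ProductSet(Integers, {-4, 9/10, 4}), ProductSet(Interval(-9, -2/5), {-76, -86/3, 4}))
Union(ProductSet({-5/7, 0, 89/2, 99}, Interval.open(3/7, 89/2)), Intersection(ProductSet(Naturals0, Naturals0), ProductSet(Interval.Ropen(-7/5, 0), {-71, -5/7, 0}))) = ProductSet({-5/7, 0, 89/2, 99}, Interval.open(3/7, 89/2))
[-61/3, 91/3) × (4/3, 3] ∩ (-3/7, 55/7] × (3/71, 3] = (-3/7, 55/7] × (4/3, 3]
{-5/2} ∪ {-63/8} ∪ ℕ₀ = {-63/8, -5/2} ∪ ℕ₀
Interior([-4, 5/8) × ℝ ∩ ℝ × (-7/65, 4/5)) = (-4, 5/8) × (-7/65, 4/5)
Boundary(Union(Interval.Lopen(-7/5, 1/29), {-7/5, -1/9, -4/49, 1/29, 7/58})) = {-7/5, 1/29, 7/58}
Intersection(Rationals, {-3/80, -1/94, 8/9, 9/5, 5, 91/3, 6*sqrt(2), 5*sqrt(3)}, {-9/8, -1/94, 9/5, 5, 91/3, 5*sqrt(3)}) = {-1/94, 9/5, 5, 91/3}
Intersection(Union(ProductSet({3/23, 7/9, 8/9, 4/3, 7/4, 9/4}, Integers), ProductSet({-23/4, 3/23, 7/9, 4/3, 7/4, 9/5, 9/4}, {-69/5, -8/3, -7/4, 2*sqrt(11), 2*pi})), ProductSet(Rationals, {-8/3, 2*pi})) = ProductSet({-23/4, 3/23, 7/9, 4/3, 7/4, 9/5, 9/4}, {-8/3, 2*pi})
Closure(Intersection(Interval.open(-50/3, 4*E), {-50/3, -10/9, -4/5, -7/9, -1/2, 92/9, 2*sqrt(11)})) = {-10/9, -4/5, -7/9, -1/2, 92/9, 2*sqrt(11)}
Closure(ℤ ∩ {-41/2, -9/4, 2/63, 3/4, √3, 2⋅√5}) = ∅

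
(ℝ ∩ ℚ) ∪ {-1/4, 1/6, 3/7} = ℚ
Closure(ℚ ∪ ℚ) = ℝ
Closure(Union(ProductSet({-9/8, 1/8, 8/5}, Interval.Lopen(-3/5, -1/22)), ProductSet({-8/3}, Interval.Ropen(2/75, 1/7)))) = Union(ProductSet({-8/3}, Interval(2/75, 1/7)), ProductSet({-9/8, 1/8, 8/5}, Interval(-3/5, -1/22)))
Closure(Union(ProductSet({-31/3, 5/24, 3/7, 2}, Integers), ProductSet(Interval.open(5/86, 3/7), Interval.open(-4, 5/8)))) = Union(ProductSet({5/86, 3/7}, Interval(-4, 5/8)), ProductSet({-31/3, 5/24, 3/7, 2}, Integers), ProductSet(Interval(5/86, 3/7), {-4, 5/8}), ProductSet(Interval.open(5/86, 3/7), Interval.open(-4, 5/8)))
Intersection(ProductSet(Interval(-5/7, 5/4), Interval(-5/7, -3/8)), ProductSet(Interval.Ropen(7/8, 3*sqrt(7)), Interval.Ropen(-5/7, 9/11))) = ProductSet(Interval(7/8, 5/4), Interval(-5/7, -3/8))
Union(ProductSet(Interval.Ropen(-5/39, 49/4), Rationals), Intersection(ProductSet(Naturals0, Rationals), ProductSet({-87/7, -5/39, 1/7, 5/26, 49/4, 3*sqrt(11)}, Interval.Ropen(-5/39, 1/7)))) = ProductSet(Interval.Ropen(-5/39, 49/4), Rationals)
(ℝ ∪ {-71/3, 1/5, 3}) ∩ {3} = {3}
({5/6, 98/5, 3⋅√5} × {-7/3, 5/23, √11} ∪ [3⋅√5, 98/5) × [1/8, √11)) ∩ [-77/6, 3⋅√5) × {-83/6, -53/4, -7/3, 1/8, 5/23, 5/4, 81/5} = {5/6} × {-7/3, 5/23}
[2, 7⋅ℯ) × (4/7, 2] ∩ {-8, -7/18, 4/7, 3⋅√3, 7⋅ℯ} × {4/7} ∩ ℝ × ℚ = ∅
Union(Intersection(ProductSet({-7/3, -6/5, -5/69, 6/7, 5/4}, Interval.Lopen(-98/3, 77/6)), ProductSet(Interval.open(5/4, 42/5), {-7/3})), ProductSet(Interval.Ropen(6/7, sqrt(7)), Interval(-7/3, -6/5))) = ProductSet(Interval.Ropen(6/7, sqrt(7)), Interval(-7/3, -6/5))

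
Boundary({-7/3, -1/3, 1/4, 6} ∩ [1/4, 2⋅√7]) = {1/4}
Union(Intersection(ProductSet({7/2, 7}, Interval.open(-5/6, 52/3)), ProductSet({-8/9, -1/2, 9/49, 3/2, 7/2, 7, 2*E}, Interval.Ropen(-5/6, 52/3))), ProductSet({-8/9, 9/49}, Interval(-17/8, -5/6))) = Union(ProductSet({-8/9, 9/49}, Interval(-17/8, -5/6)), ProductSet({7/2, 7}, Interval.open(-5/6, 52/3)))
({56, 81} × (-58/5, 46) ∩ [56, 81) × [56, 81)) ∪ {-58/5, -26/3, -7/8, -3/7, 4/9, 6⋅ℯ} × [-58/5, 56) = {-58/5, -26/3, -7/8, -3/7, 4/9, 6⋅ℯ} × [-58/5, 56)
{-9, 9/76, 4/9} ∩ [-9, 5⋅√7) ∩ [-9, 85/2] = {-9, 9/76, 4/9}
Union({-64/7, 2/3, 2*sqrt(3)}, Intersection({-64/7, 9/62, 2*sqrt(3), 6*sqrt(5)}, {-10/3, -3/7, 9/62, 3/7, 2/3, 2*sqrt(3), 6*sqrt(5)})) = {-64/7, 9/62, 2/3, 2*sqrt(3), 6*sqrt(5)}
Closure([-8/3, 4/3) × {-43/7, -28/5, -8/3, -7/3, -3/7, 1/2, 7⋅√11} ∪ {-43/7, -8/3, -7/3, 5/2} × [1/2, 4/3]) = ({-43/7, -8/3, -7/3, 5/2} × [1/2, 4/3]) ∪ ([-8/3, 4/3] × {-43/7, -28/5, -8/3, -7/3, -3/7, 1/2, 7⋅√11})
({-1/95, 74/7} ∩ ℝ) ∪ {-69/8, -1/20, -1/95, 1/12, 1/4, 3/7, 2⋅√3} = {-69/8, -1/20, -1/95, 1/12, 1/4, 3/7, 74/7, 2⋅√3}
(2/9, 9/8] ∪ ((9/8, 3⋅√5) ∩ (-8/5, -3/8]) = (2/9, 9/8]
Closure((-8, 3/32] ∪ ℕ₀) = [-8, 3/32] ∪ ℕ₀ ∪ (ℕ₀ \ (-8, 3/32))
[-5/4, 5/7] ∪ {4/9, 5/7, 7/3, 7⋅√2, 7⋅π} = [-5/4, 5/7] ∪ {7/3, 7⋅√2, 7⋅π}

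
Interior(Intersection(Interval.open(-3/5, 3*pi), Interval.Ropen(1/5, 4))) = Interval.open(1/5, 4)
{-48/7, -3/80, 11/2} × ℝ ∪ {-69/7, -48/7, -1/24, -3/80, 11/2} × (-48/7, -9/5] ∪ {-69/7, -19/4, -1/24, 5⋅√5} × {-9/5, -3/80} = ({-48/7, -3/80, 11/2} × ℝ) ∪ ({-69/7, -48/7, -1/24, -3/80, 11/2} × (-48/7, -9/5]) ∪ ({-69/7, -19/4, -1/24, 5⋅√5} × {-9/5, -3/80})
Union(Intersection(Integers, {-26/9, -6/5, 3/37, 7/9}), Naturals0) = Naturals0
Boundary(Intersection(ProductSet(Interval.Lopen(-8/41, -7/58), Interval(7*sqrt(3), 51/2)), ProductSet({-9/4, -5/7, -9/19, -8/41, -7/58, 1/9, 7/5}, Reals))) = ProductSet({-7/58}, Interval(7*sqrt(3), 51/2))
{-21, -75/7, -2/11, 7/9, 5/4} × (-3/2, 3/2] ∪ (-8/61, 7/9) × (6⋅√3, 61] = ({-21, -75/7, -2/11, 7/9, 5/4} × (-3/2, 3/2]) ∪ ((-8/61, 7/9) × (6⋅√3, 61])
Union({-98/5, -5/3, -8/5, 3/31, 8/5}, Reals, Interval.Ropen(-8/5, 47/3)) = Interval(-oo, oo)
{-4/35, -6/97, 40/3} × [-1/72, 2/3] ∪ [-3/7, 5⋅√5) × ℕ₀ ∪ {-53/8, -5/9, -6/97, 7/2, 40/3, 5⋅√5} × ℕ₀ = ({-4/35, -6/97, 40/3} × [-1/72, 2/3]) ∪ (({-53/8, -5/9, 40/3} ∪ [-3/7, 5⋅√5]) × ℕ₀)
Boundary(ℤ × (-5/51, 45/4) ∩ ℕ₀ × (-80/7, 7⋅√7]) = ℕ₀ × [-5/51, 45/4]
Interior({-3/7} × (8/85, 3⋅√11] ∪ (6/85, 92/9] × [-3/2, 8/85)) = (6/85, 92/9) × (-3/2, 8/85)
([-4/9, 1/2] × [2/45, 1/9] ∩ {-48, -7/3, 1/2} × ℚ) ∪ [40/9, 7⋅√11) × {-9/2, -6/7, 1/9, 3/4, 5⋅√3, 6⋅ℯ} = ({1/2} × (ℚ ∩ [2/45, 1/9])) ∪ ([40/9, 7⋅√11) × {-9/2, -6/7, 1/9, 3/4, 5⋅√3, 6⋅ℯ})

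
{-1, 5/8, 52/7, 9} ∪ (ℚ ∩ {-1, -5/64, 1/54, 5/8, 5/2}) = {-1, -5/64, 1/54, 5/8, 5/2, 52/7, 9}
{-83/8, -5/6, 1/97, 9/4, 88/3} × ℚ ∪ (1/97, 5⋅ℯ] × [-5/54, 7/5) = ({-83/8, -5/6, 1/97, 9/4, 88/3} × ℚ) ∪ ((1/97, 5⋅ℯ] × [-5/54, 7/5))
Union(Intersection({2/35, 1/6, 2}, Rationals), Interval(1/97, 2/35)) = Union({1/6, 2}, Interval(1/97, 2/35))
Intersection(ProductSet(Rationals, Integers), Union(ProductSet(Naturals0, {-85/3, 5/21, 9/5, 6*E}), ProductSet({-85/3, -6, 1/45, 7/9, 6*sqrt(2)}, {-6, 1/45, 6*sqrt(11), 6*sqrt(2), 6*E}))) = ProductSet({-85/3, -6, 1/45, 7/9}, {-6})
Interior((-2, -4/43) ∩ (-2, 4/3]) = (-2, -4/43)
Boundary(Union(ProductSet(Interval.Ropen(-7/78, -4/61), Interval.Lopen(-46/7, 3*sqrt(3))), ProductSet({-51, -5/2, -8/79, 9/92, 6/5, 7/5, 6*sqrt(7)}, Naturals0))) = Union(ProductSet({-7/78, -4/61}, Interval(-46/7, 3*sqrt(3))), ProductSet({-51, -5/2, -8/79, 9/92, 6/5, 7/5, 6*sqrt(7)}, Union(Complement(Naturals0, Interval.open(-46/7, 3*sqrt(3))), Naturals0)), ProductSet(Interval(-7/78, -4/61), {-46/7, 3*sqrt(3)}))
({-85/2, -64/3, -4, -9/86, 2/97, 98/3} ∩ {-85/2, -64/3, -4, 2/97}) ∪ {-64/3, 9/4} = {-85/2, -64/3, -4, 2/97, 9/4}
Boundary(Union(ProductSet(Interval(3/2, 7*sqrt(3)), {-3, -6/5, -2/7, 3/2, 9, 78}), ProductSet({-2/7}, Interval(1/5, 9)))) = Union(ProductSet({-2/7}, Interval(1/5, 9)), ProductSet(Interval(3/2, 7*sqrt(3)), {-3, -6/5, -2/7, 3/2, 9, 78}))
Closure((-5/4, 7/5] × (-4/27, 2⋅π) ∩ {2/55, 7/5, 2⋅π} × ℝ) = {2/55, 7/5} × [-4/27, 2⋅π]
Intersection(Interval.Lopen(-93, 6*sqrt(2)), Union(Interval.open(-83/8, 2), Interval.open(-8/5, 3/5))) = Interval.open(-83/8, 2)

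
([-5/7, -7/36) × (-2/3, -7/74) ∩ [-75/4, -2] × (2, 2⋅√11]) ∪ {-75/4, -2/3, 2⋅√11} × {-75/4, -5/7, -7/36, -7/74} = {-75/4, -2/3, 2⋅√11} × {-75/4, -5/7, -7/36, -7/74}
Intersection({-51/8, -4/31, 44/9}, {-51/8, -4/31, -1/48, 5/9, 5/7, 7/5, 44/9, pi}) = {-51/8, -4/31, 44/9}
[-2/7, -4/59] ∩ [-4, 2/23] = [-2/7, -4/59]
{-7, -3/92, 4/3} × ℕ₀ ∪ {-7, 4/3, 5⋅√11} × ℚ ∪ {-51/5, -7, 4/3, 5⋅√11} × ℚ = ({-7, -3/92, 4/3} × ℕ₀) ∪ ({-51/5, -7, 4/3, 5⋅√11} × ℚ)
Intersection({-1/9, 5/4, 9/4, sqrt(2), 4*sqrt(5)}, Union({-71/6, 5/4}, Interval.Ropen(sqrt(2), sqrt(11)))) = {5/4, 9/4, sqrt(2)}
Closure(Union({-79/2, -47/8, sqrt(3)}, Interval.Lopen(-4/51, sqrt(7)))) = Union({-79/2, -47/8}, Interval(-4/51, sqrt(7)))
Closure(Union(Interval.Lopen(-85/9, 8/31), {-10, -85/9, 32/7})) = Union({-10, 32/7}, Interval(-85/9, 8/31))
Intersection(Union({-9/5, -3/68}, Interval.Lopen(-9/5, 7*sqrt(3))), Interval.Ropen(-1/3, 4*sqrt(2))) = Interval.Ropen(-1/3, 4*sqrt(2))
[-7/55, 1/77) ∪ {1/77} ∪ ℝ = (-∞, ∞)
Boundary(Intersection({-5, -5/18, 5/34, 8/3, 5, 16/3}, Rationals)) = {-5, -5/18, 5/34, 8/3, 5, 16/3}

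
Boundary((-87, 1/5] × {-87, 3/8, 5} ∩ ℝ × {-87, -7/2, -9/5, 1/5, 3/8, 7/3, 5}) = [-87, 1/5] × {-87, 3/8, 5}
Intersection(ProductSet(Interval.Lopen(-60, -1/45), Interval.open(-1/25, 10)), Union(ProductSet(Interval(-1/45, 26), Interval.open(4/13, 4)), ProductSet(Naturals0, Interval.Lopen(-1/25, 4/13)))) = ProductSet({-1/45}, Interval.open(4/13, 4))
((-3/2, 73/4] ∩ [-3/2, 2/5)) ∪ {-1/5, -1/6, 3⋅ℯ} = (-3/2, 2/5) ∪ {3⋅ℯ}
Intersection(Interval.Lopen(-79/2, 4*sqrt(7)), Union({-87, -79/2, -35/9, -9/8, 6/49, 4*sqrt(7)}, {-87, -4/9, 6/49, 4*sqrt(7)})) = {-35/9, -9/8, -4/9, 6/49, 4*sqrt(7)}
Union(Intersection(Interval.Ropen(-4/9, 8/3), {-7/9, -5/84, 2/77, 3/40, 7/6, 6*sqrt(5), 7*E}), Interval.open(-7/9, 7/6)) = Interval.Lopen(-7/9, 7/6)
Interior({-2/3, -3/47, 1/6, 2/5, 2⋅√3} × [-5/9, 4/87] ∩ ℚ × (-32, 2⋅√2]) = ∅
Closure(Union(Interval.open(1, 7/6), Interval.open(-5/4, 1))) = Interval(-5/4, 7/6)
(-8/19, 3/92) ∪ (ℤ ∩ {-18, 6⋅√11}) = {-18} ∪ (-8/19, 3/92)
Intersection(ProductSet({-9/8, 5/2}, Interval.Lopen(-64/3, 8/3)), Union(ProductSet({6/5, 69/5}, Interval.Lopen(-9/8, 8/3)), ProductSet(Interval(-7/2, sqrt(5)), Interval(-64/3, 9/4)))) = ProductSet({-9/8}, Interval.Lopen(-64/3, 9/4))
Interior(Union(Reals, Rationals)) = Reals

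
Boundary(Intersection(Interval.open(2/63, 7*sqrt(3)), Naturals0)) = Range(1, 13, 1)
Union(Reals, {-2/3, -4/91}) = Reals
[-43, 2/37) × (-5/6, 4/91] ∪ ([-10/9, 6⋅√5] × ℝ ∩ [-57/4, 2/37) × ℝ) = ([-10/9, 2/37) × ℝ) ∪ ([-43, 2/37) × (-5/6, 4/91])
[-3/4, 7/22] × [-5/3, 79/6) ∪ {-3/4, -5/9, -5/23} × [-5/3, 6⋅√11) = ([-3/4, 7/22] × [-5/3, 79/6)) ∪ ({-3/4, -5/9, -5/23} × [-5/3, 6⋅√11))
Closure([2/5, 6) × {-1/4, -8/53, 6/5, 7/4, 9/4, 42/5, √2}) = [2/5, 6] × {-1/4, -8/53, 6/5, 7/4, 9/4, 42/5, √2}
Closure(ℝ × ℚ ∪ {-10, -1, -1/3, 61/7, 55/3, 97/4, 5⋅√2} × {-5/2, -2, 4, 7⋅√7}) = ℝ × ℝ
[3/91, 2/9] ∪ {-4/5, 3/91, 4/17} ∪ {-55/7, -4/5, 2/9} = {-55/7, -4/5, 4/17} ∪ [3/91, 2/9]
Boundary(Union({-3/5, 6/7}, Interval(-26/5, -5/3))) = {-26/5, -5/3, -3/5, 6/7}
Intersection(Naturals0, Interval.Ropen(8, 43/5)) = Range(8, 9, 1)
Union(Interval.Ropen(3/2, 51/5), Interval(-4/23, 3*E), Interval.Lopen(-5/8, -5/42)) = Interval.open(-5/8, 51/5)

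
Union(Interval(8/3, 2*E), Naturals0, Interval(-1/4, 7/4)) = Union(Interval(-1/4, 7/4), Interval(8/3, 2*E), Naturals0)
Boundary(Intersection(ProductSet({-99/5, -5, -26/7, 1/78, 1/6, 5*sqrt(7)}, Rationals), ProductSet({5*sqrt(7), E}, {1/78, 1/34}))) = ProductSet({5*sqrt(7)}, {1/78, 1/34})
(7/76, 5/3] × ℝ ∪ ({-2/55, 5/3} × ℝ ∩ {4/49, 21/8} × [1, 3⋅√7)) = (7/76, 5/3] × ℝ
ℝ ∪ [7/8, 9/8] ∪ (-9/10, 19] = (-∞, ∞)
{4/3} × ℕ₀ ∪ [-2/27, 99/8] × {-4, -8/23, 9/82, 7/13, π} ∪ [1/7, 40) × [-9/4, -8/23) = ({4/3} × ℕ₀) ∪ ([1/7, 40) × [-9/4, -8/23)) ∪ ([-2/27, 99/8] × {-4, -8/23, 9/82, 7/13, π})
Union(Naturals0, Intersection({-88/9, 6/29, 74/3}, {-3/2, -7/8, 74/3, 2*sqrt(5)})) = Union({74/3}, Naturals0)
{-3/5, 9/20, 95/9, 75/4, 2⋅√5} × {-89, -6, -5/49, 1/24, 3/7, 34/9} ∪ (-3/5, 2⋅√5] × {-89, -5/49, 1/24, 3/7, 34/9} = ((-3/5, 2⋅√5] × {-89, -5/49, 1/24, 3/7, 34/9}) ∪ ({-3/5, 9/20, 95/9, 75/4, 2⋅√5} × {-89, -6, -5/49, 1/24, 3/7, 34/9})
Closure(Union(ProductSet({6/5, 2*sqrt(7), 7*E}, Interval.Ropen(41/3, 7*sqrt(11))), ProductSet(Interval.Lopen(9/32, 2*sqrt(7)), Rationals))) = Union(ProductSet({6/5, 2*sqrt(7), 7*E}, Interval(41/3, 7*sqrt(11))), ProductSet(Interval(9/32, 2*sqrt(7)), Reals))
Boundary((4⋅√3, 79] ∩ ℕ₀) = {7, 8, …, 79}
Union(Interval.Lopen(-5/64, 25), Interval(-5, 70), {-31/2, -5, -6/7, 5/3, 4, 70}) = Union({-31/2}, Interval(-5, 70))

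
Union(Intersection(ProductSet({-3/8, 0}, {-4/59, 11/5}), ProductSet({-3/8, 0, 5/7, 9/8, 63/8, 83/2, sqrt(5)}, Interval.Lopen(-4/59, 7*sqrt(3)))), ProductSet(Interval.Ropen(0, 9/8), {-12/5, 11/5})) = Union(ProductSet({-3/8, 0}, {11/5}), ProductSet(Interval.Ropen(0, 9/8), {-12/5, 11/5}))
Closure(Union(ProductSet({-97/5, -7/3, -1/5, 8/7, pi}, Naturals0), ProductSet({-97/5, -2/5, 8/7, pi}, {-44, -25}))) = Union(ProductSet({-97/5, -2/5, 8/7, pi}, {-44, -25}), ProductSet({-97/5, -7/3, -1/5, 8/7, pi}, Naturals0))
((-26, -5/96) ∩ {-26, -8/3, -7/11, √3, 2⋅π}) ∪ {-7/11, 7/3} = {-8/3, -7/11, 7/3}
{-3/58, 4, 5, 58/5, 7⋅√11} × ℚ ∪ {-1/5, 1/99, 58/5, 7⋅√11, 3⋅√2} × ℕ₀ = ({-3/58, 4, 5, 58/5, 7⋅√11} × ℚ) ∪ ({-1/5, 1/99, 58/5, 7⋅√11, 3⋅√2} × ℕ₀)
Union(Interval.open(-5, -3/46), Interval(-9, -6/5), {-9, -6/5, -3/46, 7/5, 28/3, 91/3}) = Union({7/5, 28/3, 91/3}, Interval(-9, -3/46))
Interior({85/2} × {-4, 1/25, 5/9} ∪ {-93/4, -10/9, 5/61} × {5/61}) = ∅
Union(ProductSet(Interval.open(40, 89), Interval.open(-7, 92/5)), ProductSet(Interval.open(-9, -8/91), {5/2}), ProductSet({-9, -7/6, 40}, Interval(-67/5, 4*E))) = Union(ProductSet({-9, -7/6, 40}, Interval(-67/5, 4*E)), ProductSet(Interval.open(-9, -8/91), {5/2}), ProductSet(Interval.open(40, 89), Interval.open(-7, 92/5)))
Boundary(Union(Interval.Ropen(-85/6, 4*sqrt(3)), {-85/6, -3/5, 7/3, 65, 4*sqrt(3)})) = {-85/6, 65, 4*sqrt(3)}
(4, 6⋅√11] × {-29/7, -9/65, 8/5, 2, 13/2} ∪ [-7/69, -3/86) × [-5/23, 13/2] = ([-7/69, -3/86) × [-5/23, 13/2]) ∪ ((4, 6⋅√11] × {-29/7, -9/65, 8/5, 2, 13/2})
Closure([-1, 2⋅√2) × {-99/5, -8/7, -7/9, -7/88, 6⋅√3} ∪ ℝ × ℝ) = ℝ × ℝ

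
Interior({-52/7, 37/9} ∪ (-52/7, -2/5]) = (-52/7, -2/5)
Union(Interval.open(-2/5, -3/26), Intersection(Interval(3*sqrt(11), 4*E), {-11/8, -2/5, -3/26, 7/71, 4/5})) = Interval.open(-2/5, -3/26)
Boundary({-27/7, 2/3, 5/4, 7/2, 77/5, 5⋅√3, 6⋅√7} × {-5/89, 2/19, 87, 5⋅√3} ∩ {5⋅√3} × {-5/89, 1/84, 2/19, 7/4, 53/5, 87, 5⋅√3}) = {5⋅√3} × {-5/89, 2/19, 87, 5⋅√3}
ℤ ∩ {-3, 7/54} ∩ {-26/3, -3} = {-3}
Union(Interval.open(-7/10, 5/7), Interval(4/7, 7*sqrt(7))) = Interval.Lopen(-7/10, 7*sqrt(7))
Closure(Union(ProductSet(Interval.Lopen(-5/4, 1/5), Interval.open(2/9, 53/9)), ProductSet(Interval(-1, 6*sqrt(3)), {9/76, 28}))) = Union(ProductSet({-5/4, 1/5}, Interval(2/9, 53/9)), ProductSet(Interval(-5/4, 1/5), {2/9, 53/9}), ProductSet(Interval.Lopen(-5/4, 1/5), Interval.open(2/9, 53/9)), ProductSet(Interval(-1, 6*sqrt(3)), {9/76, 28}))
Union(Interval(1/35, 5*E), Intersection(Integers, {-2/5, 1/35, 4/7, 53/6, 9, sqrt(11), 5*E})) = Interval(1/35, 5*E)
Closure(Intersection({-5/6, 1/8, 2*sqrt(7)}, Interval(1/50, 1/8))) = {1/8}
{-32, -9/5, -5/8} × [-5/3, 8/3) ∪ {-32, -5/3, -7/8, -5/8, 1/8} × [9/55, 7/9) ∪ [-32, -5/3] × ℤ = ([-32, -5/3] × ℤ) ∪ ({-32, -9/5, -5/8} × [-5/3, 8/3)) ∪ ({-32, -5/3, -7/8, -5/8, 1/8} × [9/55, 7/9))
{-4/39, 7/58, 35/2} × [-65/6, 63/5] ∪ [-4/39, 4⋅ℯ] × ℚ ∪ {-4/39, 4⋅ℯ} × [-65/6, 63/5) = ([-4/39, 4⋅ℯ] × ℚ) ∪ ({-4/39, 7/58, 35/2} × [-65/6, 63/5]) ∪ ({-4/39, 4⋅ℯ} × [-65/6, 63/5))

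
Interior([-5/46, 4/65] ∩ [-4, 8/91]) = (-5/46, 4/65)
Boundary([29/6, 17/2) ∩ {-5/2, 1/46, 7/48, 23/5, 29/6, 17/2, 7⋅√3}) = {29/6}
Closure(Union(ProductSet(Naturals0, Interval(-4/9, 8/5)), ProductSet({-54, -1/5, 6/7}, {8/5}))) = Union(ProductSet({-54, -1/5, 6/7}, {8/5}), ProductSet(Naturals0, Interval(-4/9, 8/5)))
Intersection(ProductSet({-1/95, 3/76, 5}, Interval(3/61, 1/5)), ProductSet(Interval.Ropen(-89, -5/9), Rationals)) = EmptySet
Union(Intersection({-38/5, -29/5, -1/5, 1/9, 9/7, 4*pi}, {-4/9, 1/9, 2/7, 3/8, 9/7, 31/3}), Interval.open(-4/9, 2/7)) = Union({9/7}, Interval.open(-4/9, 2/7))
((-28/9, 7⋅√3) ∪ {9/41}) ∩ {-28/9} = ∅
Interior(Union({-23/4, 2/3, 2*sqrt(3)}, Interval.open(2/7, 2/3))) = Interval.open(2/7, 2/3)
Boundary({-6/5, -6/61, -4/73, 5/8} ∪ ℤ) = ℤ ∪ {-6/5, -6/61, -4/73, 5/8}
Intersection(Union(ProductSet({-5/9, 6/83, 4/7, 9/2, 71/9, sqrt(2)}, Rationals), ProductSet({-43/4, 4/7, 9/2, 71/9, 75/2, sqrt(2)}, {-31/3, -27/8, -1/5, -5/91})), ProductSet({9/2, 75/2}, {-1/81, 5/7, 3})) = ProductSet({9/2}, {-1/81, 5/7, 3})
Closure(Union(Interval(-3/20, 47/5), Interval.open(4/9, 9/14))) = Interval(-3/20, 47/5)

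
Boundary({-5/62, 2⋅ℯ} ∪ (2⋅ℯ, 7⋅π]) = {-5/62, 2⋅ℯ, 7⋅π}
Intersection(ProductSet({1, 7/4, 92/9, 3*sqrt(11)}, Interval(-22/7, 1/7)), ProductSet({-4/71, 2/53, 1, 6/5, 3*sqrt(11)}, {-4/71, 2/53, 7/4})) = ProductSet({1, 3*sqrt(11)}, {-4/71, 2/53})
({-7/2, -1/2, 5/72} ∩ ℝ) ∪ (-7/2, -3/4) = [-7/2, -3/4) ∪ {-1/2, 5/72}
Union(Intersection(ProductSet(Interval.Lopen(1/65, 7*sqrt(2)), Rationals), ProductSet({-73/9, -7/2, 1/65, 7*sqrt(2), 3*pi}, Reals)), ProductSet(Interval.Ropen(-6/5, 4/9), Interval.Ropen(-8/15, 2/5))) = Union(ProductSet({7*sqrt(2), 3*pi}, Rationals), ProductSet(Interval.Ropen(-6/5, 4/9), Interval.Ropen(-8/15, 2/5)))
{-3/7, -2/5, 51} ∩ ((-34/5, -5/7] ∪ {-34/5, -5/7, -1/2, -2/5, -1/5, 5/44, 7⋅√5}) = {-2/5}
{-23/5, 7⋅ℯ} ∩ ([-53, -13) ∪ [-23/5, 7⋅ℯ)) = {-23/5}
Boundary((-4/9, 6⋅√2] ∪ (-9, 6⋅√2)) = {-9, 6⋅√2}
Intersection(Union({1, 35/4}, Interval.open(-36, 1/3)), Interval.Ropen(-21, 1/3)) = Interval.Ropen(-21, 1/3)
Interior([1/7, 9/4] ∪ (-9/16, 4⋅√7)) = (-9/16, 4⋅√7)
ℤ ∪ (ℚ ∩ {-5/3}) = ℤ ∪ {-5/3}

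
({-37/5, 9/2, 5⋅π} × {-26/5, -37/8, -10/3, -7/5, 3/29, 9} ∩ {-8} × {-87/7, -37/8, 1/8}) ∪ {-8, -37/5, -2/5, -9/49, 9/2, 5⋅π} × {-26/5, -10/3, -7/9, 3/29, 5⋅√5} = {-8, -37/5, -2/5, -9/49, 9/2, 5⋅π} × {-26/5, -10/3, -7/9, 3/29, 5⋅√5}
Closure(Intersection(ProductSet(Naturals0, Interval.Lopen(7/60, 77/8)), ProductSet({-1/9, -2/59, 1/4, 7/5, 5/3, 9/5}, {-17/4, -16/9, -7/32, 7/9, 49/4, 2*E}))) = EmptySet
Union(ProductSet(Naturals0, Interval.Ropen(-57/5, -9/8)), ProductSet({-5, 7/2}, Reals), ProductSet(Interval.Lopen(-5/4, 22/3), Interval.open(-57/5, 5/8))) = Union(ProductSet({-5, 7/2}, Reals), ProductSet(Interval.Lopen(-5/4, 22/3), Interval.open(-57/5, 5/8)), ProductSet(Naturals0, Interval.Ropen(-57/5, -9/8)))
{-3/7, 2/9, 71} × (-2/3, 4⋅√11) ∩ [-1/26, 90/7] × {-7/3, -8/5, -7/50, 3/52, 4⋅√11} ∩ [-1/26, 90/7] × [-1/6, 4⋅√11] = {2/9} × {-7/50, 3/52}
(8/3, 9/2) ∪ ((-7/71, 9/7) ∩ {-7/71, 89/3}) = (8/3, 9/2)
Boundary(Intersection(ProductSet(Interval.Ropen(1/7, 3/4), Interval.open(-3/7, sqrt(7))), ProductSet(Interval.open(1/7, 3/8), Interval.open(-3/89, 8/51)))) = Union(ProductSet({1/7, 3/8}, Interval(-3/89, 8/51)), ProductSet(Interval(1/7, 3/8), {-3/89, 8/51}))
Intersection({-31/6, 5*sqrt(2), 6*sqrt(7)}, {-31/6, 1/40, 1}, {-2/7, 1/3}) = EmptySet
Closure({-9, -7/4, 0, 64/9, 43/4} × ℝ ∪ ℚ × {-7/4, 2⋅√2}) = ({-9, -7/4, 0, 64/9, 43/4} × ℝ) ∪ (ℝ × {-7/4, 2⋅√2})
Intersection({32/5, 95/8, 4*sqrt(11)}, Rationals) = {32/5, 95/8}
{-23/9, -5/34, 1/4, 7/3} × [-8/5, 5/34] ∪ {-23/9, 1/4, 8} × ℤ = ({-23/9, 1/4, 8} × ℤ) ∪ ({-23/9, -5/34, 1/4, 7/3} × [-8/5, 5/34])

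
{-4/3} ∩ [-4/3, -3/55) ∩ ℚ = {-4/3}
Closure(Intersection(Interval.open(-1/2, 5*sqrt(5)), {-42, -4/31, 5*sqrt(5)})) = {-4/31}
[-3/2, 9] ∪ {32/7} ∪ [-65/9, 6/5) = [-65/9, 9]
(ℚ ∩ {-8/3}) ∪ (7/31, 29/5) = {-8/3} ∪ (7/31, 29/5)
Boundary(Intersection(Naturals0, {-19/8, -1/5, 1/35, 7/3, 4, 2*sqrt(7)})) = {4}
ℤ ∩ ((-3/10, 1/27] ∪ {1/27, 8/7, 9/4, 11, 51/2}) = {0} ∪ {11}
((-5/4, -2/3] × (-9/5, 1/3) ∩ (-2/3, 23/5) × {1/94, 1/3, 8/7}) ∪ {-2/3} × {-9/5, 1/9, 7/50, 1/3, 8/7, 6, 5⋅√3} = {-2/3} × {-9/5, 1/9, 7/50, 1/3, 8/7, 6, 5⋅√3}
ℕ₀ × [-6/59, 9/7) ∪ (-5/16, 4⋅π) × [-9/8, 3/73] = (ℕ₀ × [-6/59, 9/7)) ∪ ((-5/16, 4⋅π) × [-9/8, 3/73])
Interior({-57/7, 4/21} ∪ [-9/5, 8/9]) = (-9/5, 8/9)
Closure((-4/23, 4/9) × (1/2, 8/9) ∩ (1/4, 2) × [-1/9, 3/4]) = ({1/4, 4/9} × [1/2, 3/4]) ∪ ([1/4, 4/9] × {1/2, 3/4}) ∪ ((1/4, 4/9) × (1/2, 3/4])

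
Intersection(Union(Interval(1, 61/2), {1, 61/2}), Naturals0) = Range(1, 31, 1)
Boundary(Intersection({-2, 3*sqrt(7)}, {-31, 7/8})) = EmptySet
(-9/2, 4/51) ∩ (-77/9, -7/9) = (-9/2, -7/9)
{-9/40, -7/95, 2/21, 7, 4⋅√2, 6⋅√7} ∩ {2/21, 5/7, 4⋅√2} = {2/21, 4⋅√2}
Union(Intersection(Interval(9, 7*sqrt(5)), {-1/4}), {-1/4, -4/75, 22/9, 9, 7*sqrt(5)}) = {-1/4, -4/75, 22/9, 9, 7*sqrt(5)}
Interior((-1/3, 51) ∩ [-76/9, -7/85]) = (-1/3, -7/85)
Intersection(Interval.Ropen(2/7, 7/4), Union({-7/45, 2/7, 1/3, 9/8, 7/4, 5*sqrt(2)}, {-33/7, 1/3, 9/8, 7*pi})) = {2/7, 1/3, 9/8}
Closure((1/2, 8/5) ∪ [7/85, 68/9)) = [7/85, 68/9]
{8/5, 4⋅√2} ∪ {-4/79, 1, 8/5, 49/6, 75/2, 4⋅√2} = {-4/79, 1, 8/5, 49/6, 75/2, 4⋅√2}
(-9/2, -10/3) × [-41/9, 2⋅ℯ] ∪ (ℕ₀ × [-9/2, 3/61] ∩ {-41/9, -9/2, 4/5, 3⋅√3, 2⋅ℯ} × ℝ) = (-9/2, -10/3) × [-41/9, 2⋅ℯ]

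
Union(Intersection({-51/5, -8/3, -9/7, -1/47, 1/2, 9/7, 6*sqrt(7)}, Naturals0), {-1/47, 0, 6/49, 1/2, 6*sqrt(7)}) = {-1/47, 0, 6/49, 1/2, 6*sqrt(7)}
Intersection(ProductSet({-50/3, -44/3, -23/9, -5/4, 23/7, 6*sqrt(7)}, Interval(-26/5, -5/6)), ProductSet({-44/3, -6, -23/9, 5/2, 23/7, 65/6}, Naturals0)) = EmptySet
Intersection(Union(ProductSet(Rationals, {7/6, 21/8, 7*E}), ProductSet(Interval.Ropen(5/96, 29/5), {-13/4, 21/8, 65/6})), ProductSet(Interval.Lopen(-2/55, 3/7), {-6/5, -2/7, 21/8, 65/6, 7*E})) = Union(ProductSet(Intersection(Interval.Lopen(-2/55, 3/7), Rationals), {21/8, 7*E}), ProductSet(Interval(5/96, 3/7), {21/8, 65/6}))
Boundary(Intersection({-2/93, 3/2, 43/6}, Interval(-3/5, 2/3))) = {-2/93}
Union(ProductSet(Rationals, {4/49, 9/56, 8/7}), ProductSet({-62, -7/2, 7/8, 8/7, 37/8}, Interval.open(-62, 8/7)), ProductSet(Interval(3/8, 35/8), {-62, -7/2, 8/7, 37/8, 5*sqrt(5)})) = Union(ProductSet({-62, -7/2, 7/8, 8/7, 37/8}, Interval.open(-62, 8/7)), ProductSet(Interval(3/8, 35/8), {-62, -7/2, 8/7, 37/8, 5*sqrt(5)}), ProductSet(Rationals, {4/49, 9/56, 8/7}))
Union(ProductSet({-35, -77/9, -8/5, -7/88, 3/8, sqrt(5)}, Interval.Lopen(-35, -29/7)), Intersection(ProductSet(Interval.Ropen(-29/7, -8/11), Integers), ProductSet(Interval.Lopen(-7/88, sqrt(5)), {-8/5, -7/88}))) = ProductSet({-35, -77/9, -8/5, -7/88, 3/8, sqrt(5)}, Interval.Lopen(-35, -29/7))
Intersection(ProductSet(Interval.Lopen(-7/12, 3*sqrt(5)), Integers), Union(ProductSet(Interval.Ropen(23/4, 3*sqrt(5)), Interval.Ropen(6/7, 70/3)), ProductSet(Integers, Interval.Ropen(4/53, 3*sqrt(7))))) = Union(ProductSet(Interval.Ropen(23/4, 3*sqrt(5)), Range(1, 24, 1)), ProductSet(Range(0, 7, 1), Range(1, 8, 1)))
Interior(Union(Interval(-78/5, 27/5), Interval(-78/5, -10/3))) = Interval.open(-78/5, 27/5)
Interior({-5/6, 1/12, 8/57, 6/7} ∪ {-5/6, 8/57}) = ∅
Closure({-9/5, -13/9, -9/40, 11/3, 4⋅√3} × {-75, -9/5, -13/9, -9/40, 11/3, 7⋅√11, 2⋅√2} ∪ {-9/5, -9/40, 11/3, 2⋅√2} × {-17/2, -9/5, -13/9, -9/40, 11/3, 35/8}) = ({-9/5, -9/40, 11/3, 2⋅√2} × {-17/2, -9/5, -13/9, -9/40, 11/3, 35/8}) ∪ ({-9/5, -13/9, -9/40, 11/3, 4⋅√3} × {-75, -9/5, -13/9, -9/40, 11/3, 7⋅√11, 2⋅√2})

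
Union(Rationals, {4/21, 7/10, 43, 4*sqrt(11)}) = Union({4*sqrt(11)}, Rationals)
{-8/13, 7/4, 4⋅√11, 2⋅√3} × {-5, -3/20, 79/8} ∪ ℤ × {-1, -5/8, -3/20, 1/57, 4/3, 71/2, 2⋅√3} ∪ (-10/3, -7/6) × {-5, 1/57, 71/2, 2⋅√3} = (ℤ × {-1, -5/8, -3/20, 1/57, 4/3, 71/2, 2⋅√3}) ∪ ((-10/3, -7/6) × {-5, 1/57, 71/2, 2⋅√3}) ∪ ({-8/13, 7/4, 4⋅√11, 2⋅√3} × {-5, -3/20, 79/8})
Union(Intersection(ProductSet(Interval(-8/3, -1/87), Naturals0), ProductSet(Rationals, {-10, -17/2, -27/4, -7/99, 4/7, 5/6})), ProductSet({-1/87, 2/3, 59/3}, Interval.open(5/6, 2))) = ProductSet({-1/87, 2/3, 59/3}, Interval.open(5/6, 2))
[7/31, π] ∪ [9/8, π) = [7/31, π]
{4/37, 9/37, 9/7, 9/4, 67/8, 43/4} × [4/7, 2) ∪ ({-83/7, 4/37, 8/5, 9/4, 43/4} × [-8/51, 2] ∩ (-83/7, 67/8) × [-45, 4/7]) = ({4/37, 8/5, 9/4} × [-8/51, 4/7]) ∪ ({4/37, 9/37, 9/7, 9/4, 67/8, 43/4} × [4/7, 2))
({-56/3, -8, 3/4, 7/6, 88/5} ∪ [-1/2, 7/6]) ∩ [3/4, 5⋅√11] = [3/4, 7/6]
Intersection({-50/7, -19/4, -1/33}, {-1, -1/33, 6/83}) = {-1/33}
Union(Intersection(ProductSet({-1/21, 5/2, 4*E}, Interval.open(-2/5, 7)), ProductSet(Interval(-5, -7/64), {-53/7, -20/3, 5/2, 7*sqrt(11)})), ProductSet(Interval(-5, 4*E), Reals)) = ProductSet(Interval(-5, 4*E), Reals)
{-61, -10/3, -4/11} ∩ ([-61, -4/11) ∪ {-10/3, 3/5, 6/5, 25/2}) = {-61, -10/3}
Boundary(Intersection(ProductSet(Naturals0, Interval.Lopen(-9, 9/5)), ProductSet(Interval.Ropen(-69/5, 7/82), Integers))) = ProductSet(Range(0, 1, 1), Range(-8, 2, 1))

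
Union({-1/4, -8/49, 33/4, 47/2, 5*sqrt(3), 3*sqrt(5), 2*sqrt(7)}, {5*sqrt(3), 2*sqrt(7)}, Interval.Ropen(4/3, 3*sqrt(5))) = Union({-1/4, -8/49, 33/4, 47/2, 5*sqrt(3)}, Interval(4/3, 3*sqrt(5)))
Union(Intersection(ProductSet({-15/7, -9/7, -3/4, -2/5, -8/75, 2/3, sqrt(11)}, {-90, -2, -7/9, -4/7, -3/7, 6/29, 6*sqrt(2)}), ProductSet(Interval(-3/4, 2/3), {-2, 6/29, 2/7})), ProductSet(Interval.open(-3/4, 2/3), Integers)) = Union(ProductSet({-3/4, -2/5, -8/75, 2/3}, {-2, 6/29}), ProductSet(Interval.open(-3/4, 2/3), Integers))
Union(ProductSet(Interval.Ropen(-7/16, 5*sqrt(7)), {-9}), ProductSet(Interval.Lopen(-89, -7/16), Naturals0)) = Union(ProductSet(Interval.Lopen(-89, -7/16), Naturals0), ProductSet(Interval.Ropen(-7/16, 5*sqrt(7)), {-9}))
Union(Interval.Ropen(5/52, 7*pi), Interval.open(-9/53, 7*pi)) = Interval.open(-9/53, 7*pi)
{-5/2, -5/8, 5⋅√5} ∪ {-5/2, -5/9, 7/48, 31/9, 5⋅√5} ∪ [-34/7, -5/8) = [-34/7, -5/8] ∪ {-5/9, 7/48, 31/9, 5⋅√5}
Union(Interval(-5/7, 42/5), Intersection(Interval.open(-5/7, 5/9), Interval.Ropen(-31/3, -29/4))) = Interval(-5/7, 42/5)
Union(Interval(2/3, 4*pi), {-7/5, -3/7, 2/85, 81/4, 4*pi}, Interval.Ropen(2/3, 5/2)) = Union({-7/5, -3/7, 2/85, 81/4}, Interval(2/3, 4*pi))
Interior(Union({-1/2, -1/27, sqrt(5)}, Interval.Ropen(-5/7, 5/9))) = Interval.open(-5/7, 5/9)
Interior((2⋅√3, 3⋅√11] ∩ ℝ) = (2⋅√3, 3⋅√11)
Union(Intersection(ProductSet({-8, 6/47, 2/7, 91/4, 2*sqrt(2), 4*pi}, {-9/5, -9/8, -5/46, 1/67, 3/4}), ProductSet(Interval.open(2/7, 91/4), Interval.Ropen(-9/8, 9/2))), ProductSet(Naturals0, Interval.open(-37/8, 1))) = Union(ProductSet({2*sqrt(2), 4*pi}, {-9/8, -5/46, 1/67, 3/4}), ProductSet(Naturals0, Interval.open(-37/8, 1)))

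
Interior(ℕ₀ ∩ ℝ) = ∅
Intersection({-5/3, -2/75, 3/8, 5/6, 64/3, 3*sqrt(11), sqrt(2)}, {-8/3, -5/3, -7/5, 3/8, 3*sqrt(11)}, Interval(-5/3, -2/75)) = {-5/3}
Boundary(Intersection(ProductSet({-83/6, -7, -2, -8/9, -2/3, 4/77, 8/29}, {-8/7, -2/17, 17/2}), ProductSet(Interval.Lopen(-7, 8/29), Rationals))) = ProductSet({-2, -8/9, -2/3, 4/77, 8/29}, {-8/7, -2/17, 17/2})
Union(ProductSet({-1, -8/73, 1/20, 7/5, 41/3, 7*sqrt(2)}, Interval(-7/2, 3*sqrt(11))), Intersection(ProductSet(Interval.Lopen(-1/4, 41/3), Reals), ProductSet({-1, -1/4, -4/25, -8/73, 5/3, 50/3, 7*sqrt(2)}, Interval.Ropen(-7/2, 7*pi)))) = Union(ProductSet({-4/25, -8/73, 5/3, 7*sqrt(2)}, Interval.Ropen(-7/2, 7*pi)), ProductSet({-1, -8/73, 1/20, 7/5, 41/3, 7*sqrt(2)}, Interval(-7/2, 3*sqrt(11))))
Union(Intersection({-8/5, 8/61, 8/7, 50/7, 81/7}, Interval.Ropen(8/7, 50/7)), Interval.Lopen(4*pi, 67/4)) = Union({8/7}, Interval.Lopen(4*pi, 67/4))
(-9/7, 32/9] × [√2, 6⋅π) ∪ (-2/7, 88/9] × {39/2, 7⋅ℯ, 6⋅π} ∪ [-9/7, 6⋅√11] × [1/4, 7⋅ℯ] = ((-2/7, 88/9] × {39/2, 7⋅ℯ, 6⋅π}) ∪ ([-9/7, 6⋅√11] × [1/4, 7⋅ℯ])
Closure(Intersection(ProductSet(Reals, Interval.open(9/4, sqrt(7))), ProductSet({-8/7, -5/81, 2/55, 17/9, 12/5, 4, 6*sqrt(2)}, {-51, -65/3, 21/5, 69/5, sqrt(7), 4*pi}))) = EmptySet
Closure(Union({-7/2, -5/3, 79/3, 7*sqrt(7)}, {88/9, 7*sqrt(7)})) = {-7/2, -5/3, 88/9, 79/3, 7*sqrt(7)}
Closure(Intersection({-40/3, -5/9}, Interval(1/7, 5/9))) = EmptySet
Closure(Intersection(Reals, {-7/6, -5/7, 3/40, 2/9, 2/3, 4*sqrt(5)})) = {-7/6, -5/7, 3/40, 2/9, 2/3, 4*sqrt(5)}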